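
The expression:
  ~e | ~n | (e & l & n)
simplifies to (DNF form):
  l | ~e | ~n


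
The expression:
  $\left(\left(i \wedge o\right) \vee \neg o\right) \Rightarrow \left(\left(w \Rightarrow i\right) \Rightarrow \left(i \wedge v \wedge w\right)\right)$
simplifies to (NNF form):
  $\left(o \wedge \neg i\right) \vee \left(v \wedge w\right) \vee \left(w \wedge \neg i\right)$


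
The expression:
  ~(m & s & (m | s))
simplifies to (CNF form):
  ~m | ~s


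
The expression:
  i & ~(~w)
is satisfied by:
  {i: True, w: True}


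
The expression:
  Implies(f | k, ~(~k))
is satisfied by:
  {k: True, f: False}
  {f: False, k: False}
  {f: True, k: True}


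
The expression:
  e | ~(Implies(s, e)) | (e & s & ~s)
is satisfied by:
  {e: True, s: True}
  {e: True, s: False}
  {s: True, e: False}


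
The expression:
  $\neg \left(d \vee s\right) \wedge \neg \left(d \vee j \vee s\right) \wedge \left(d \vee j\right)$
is never true.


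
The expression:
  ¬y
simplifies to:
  ¬y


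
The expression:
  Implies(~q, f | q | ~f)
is always true.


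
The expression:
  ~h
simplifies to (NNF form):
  ~h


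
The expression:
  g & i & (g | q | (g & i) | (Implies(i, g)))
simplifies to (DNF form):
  g & i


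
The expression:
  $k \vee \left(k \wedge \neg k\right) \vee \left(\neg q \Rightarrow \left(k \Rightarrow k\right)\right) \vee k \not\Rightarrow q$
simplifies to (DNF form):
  $\text{True}$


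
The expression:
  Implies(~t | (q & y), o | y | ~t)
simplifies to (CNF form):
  True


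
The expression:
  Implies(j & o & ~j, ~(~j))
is always true.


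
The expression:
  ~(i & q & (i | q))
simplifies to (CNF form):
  ~i | ~q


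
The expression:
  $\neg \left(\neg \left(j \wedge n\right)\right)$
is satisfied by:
  {j: True, n: True}


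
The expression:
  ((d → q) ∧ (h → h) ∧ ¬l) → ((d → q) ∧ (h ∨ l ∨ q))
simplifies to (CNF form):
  d ∨ h ∨ l ∨ q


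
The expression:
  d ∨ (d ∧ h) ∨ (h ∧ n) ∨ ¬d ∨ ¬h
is always true.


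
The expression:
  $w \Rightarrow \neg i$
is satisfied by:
  {w: False, i: False}
  {i: True, w: False}
  {w: True, i: False}


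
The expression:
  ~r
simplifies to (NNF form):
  ~r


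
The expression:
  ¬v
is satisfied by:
  {v: False}


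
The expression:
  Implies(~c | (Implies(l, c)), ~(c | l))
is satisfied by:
  {l: False, c: False}


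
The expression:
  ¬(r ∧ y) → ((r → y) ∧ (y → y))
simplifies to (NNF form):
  y ∨ ¬r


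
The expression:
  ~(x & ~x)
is always true.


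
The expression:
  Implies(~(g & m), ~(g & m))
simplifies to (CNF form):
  True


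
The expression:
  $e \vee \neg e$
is always true.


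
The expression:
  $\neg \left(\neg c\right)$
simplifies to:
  $c$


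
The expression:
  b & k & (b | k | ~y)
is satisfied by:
  {b: True, k: True}


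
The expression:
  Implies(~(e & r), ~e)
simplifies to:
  r | ~e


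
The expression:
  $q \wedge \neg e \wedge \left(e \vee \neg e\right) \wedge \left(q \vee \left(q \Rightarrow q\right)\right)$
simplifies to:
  $q \wedge \neg e$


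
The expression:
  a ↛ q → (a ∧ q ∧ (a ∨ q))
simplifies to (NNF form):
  q ∨ ¬a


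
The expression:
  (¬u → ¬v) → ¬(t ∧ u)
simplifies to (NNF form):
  ¬t ∨ ¬u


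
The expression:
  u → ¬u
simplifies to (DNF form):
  ¬u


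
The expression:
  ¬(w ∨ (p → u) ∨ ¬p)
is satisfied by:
  {p: True, u: False, w: False}


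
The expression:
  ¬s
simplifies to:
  ¬s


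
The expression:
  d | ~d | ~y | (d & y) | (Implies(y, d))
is always true.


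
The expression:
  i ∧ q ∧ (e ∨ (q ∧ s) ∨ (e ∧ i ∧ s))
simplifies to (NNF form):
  i ∧ q ∧ (e ∨ s)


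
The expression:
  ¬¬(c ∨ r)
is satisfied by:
  {r: True, c: True}
  {r: True, c: False}
  {c: True, r: False}


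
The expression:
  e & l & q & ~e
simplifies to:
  False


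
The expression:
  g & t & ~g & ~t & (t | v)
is never true.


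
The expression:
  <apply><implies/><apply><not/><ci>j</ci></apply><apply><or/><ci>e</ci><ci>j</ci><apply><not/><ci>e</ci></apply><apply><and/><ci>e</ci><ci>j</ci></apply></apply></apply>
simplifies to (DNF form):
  <true/>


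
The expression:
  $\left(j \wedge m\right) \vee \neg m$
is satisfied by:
  {j: True, m: False}
  {m: False, j: False}
  {m: True, j: True}


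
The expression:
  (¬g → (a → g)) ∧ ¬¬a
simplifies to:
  a ∧ g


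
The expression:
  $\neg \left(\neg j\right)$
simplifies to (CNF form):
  $j$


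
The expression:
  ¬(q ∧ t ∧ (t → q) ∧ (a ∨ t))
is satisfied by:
  {t: False, q: False}
  {q: True, t: False}
  {t: True, q: False}


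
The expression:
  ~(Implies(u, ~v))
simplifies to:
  u & v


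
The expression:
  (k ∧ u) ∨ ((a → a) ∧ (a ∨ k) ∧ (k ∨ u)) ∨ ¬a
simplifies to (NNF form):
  k ∨ u ∨ ¬a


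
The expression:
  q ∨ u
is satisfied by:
  {q: True, u: True}
  {q: True, u: False}
  {u: True, q: False}


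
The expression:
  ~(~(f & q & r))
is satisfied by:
  {r: True, f: True, q: True}


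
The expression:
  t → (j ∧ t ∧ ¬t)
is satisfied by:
  {t: False}


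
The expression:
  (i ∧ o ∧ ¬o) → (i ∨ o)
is always true.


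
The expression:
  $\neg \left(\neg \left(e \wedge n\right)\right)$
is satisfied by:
  {e: True, n: True}


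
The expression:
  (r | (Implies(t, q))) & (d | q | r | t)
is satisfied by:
  {r: True, d: True, q: True, t: False}
  {r: True, q: True, t: False, d: False}
  {r: True, d: True, q: True, t: True}
  {r: True, q: True, t: True, d: False}
  {r: True, d: True, t: False, q: False}
  {r: True, t: False, q: False, d: False}
  {r: True, d: True, t: True, q: False}
  {r: True, t: True, q: False, d: False}
  {d: True, q: True, t: False, r: False}
  {q: True, d: False, t: False, r: False}
  {d: True, q: True, t: True, r: False}
  {q: True, t: True, d: False, r: False}
  {d: True, t: False, q: False, r: False}


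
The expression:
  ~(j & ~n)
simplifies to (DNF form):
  n | ~j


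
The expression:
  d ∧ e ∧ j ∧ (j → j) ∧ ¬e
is never true.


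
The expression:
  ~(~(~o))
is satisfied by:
  {o: False}


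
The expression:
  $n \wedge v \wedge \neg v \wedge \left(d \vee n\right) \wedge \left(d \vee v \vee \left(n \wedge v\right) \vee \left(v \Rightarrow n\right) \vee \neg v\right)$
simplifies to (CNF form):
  $\text{False}$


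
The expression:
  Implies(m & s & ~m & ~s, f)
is always true.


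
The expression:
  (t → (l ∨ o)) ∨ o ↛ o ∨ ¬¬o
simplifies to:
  l ∨ o ∨ ¬t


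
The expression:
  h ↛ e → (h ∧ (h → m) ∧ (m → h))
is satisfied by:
  {m: True, e: True, h: False}
  {m: True, h: False, e: False}
  {e: True, h: False, m: False}
  {e: False, h: False, m: False}
  {m: True, e: True, h: True}
  {m: True, h: True, e: False}
  {e: True, h: True, m: False}


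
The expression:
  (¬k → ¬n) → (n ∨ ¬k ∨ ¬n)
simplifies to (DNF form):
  True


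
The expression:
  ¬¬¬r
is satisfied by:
  {r: False}


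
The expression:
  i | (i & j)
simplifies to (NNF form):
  i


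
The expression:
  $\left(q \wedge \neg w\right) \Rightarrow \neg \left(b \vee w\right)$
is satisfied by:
  {w: True, q: False, b: False}
  {w: False, q: False, b: False}
  {b: True, w: True, q: False}
  {b: True, w: False, q: False}
  {q: True, w: True, b: False}
  {q: True, w: False, b: False}
  {q: True, b: True, w: True}


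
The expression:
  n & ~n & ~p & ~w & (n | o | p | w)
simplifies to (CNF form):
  False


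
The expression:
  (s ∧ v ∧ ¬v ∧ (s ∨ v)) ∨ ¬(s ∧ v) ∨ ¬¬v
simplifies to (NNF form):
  True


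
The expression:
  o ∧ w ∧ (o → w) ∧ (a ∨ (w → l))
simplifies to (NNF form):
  o ∧ w ∧ (a ∨ l)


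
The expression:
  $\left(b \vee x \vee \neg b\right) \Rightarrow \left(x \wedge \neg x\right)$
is never true.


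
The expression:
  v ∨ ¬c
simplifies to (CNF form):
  v ∨ ¬c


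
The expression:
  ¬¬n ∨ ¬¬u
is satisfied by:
  {n: True, u: True}
  {n: True, u: False}
  {u: True, n: False}


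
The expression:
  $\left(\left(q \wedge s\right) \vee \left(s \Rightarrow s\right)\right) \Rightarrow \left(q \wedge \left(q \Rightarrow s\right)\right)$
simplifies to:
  $q \wedge s$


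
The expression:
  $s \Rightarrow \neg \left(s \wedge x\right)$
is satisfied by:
  {s: False, x: False}
  {x: True, s: False}
  {s: True, x: False}


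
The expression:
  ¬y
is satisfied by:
  {y: False}


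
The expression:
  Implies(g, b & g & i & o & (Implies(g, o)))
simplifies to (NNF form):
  ~g | (b & i & o)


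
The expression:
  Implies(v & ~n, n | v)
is always true.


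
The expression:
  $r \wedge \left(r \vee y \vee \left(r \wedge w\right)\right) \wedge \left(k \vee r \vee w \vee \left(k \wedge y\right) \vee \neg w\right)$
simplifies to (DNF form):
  $r$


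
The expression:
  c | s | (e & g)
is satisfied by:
  {c: True, e: True, s: True, g: True}
  {c: True, e: True, s: True, g: False}
  {c: True, s: True, g: True, e: False}
  {c: True, s: True, g: False, e: False}
  {c: True, e: True, g: True, s: False}
  {c: True, e: True, g: False, s: False}
  {c: True, g: True, s: False, e: False}
  {c: True, g: False, s: False, e: False}
  {e: True, s: True, g: True, c: False}
  {e: True, s: True, g: False, c: False}
  {s: True, g: True, c: False, e: False}
  {s: True, c: False, g: False, e: False}
  {e: True, g: True, c: False, s: False}


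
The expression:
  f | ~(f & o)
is always true.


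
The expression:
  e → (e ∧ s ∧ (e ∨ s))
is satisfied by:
  {s: True, e: False}
  {e: False, s: False}
  {e: True, s: True}


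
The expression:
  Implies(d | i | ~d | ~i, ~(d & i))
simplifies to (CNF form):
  ~d | ~i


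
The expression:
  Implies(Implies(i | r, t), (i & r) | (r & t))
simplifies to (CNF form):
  (i | r) & (r | ~t)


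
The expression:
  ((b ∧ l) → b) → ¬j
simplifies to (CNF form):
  ¬j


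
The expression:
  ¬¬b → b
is always true.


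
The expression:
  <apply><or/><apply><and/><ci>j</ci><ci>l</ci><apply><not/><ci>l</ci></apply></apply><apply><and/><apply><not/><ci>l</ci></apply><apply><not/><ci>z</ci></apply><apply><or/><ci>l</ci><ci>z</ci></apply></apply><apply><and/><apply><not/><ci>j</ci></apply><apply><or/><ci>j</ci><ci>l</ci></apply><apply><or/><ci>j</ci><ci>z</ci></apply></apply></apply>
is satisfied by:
  {z: True, l: True, j: False}


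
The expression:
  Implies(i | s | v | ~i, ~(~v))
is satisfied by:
  {v: True}


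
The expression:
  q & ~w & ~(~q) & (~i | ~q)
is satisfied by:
  {q: True, i: False, w: False}


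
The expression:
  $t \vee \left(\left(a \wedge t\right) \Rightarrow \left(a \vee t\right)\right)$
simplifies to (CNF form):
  $\text{True}$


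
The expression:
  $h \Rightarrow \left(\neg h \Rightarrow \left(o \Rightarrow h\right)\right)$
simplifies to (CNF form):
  $\text{True}$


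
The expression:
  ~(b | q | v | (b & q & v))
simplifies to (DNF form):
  ~b & ~q & ~v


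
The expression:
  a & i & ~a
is never true.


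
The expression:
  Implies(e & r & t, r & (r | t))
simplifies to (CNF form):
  True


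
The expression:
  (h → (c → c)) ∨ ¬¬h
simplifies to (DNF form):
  True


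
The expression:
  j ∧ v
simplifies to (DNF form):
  j ∧ v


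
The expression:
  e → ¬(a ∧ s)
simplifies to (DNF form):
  ¬a ∨ ¬e ∨ ¬s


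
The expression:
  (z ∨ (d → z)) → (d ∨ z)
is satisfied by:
  {d: True, z: True}
  {d: True, z: False}
  {z: True, d: False}


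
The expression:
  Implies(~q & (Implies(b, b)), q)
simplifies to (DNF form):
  q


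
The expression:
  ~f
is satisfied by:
  {f: False}


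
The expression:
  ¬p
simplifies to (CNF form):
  ¬p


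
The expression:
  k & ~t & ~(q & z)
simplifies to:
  k & ~t & (~q | ~z)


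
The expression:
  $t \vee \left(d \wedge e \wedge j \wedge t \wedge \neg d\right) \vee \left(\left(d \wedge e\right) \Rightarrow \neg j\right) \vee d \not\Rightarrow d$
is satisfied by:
  {t: True, e: False, d: False, j: False}
  {j: False, e: False, t: False, d: False}
  {j: True, t: True, e: False, d: False}
  {j: True, e: False, t: False, d: False}
  {d: True, t: True, j: False, e: False}
  {d: True, j: False, e: False, t: False}
  {d: True, j: True, t: True, e: False}
  {d: True, j: True, e: False, t: False}
  {t: True, e: True, d: False, j: False}
  {e: True, d: False, t: False, j: False}
  {j: True, e: True, t: True, d: False}
  {j: True, e: True, d: False, t: False}
  {t: True, e: True, d: True, j: False}
  {e: True, d: True, j: False, t: False}
  {j: True, e: True, d: True, t: True}


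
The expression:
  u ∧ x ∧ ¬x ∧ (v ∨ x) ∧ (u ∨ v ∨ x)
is never true.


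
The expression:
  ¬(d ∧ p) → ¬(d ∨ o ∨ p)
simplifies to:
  (d ∨ ¬o) ∧ (d ∨ ¬p) ∧ (p ∨ ¬d)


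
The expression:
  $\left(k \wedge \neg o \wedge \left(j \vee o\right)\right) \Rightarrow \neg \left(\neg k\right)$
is always true.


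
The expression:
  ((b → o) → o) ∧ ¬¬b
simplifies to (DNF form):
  b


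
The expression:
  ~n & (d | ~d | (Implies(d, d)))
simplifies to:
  ~n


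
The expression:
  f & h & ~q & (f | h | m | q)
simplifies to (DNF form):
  f & h & ~q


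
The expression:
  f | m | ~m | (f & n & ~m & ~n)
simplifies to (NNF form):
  True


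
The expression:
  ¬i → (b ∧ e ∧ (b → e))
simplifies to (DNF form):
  i ∨ (b ∧ e)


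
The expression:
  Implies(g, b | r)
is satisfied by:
  {r: True, b: True, g: False}
  {r: True, g: False, b: False}
  {b: True, g: False, r: False}
  {b: False, g: False, r: False}
  {r: True, b: True, g: True}
  {r: True, g: True, b: False}
  {b: True, g: True, r: False}


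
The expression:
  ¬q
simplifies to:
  ¬q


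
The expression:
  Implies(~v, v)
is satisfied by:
  {v: True}


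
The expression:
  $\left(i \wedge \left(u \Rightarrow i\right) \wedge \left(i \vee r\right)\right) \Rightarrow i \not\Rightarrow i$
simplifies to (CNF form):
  $\neg i$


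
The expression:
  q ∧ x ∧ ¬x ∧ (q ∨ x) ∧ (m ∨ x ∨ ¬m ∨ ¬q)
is never true.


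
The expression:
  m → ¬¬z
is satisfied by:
  {z: True, m: False}
  {m: False, z: False}
  {m: True, z: True}


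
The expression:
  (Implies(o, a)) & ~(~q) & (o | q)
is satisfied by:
  {a: True, q: True, o: False}
  {q: True, o: False, a: False}
  {a: True, o: True, q: True}


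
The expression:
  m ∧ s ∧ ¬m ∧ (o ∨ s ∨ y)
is never true.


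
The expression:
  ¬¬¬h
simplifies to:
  ¬h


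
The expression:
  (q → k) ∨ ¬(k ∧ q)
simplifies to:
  True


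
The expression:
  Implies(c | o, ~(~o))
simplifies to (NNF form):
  o | ~c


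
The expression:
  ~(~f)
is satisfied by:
  {f: True}


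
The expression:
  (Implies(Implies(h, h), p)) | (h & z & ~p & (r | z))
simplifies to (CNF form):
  (h | p) & (p | z)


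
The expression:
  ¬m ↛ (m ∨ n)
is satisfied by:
  {n: False, m: False}


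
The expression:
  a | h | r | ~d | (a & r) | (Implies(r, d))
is always true.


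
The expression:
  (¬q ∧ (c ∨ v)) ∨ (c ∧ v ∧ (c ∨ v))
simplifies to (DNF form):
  (c ∧ v) ∨ (c ∧ ¬q) ∨ (v ∧ ¬q)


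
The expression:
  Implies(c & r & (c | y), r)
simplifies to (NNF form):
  True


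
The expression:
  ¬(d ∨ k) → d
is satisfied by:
  {d: True, k: True}
  {d: True, k: False}
  {k: True, d: False}


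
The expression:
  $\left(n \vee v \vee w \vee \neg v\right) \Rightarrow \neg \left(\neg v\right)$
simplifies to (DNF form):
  $v$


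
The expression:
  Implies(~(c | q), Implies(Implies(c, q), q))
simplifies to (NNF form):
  c | q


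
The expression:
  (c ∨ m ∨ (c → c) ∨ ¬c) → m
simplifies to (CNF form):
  m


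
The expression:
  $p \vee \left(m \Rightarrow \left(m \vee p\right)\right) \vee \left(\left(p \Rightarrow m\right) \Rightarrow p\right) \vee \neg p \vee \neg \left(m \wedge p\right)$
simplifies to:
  $\text{True}$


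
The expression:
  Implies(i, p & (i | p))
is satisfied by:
  {p: True, i: False}
  {i: False, p: False}
  {i: True, p: True}


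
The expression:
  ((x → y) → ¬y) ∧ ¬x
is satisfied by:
  {x: False, y: False}


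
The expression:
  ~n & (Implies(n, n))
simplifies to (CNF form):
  ~n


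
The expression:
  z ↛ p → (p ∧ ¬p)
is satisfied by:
  {p: True, z: False}
  {z: False, p: False}
  {z: True, p: True}


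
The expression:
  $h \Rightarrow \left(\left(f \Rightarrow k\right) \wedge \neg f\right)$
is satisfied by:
  {h: False, f: False}
  {f: True, h: False}
  {h: True, f: False}


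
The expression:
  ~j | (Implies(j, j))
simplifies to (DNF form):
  True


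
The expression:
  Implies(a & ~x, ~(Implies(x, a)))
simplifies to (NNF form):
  x | ~a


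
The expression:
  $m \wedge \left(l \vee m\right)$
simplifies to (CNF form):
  $m$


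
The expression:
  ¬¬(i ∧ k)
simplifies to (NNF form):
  i ∧ k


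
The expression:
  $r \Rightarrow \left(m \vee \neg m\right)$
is always true.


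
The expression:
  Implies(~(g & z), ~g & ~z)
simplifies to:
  (g & z) | (~g & ~z)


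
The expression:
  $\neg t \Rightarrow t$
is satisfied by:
  {t: True}


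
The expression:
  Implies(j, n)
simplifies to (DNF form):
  n | ~j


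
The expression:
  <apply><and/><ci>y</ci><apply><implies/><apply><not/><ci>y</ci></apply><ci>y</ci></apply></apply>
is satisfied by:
  {y: True}


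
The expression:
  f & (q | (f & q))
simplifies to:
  f & q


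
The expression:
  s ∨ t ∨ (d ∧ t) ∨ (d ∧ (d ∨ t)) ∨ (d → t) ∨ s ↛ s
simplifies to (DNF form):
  True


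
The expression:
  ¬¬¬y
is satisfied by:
  {y: False}


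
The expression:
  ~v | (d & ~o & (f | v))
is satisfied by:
  {d: True, o: False, v: False}
  {o: False, v: False, d: False}
  {d: True, o: True, v: False}
  {o: True, d: False, v: False}
  {v: True, d: True, o: False}


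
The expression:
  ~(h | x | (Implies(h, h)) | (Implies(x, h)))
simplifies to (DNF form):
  False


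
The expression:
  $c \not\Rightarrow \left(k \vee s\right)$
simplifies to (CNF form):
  $c \wedge \neg k \wedge \neg s$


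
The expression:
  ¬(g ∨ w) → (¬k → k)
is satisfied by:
  {k: True, g: True, w: True}
  {k: True, g: True, w: False}
  {k: True, w: True, g: False}
  {k: True, w: False, g: False}
  {g: True, w: True, k: False}
  {g: True, w: False, k: False}
  {w: True, g: False, k: False}


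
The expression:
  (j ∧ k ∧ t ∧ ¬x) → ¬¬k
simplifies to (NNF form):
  True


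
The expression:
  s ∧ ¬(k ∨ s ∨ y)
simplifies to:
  False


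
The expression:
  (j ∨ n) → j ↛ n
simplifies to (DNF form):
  ¬n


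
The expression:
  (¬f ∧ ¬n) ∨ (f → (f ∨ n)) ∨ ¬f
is always true.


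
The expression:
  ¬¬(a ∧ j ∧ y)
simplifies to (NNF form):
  a ∧ j ∧ y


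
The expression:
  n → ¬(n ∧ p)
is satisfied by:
  {p: False, n: False}
  {n: True, p: False}
  {p: True, n: False}


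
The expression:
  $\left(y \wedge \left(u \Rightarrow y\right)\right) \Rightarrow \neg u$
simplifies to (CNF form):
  $\neg u \vee \neg y$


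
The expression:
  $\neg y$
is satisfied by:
  {y: False}


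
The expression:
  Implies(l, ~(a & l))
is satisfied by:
  {l: False, a: False}
  {a: True, l: False}
  {l: True, a: False}


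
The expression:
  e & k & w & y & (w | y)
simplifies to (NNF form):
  e & k & w & y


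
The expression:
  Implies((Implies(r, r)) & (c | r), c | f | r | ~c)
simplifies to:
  True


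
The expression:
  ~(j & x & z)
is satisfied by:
  {z: False, x: False, j: False}
  {j: True, z: False, x: False}
  {x: True, z: False, j: False}
  {j: True, x: True, z: False}
  {z: True, j: False, x: False}
  {j: True, z: True, x: False}
  {x: True, z: True, j: False}


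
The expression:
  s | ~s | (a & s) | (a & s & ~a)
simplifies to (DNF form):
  True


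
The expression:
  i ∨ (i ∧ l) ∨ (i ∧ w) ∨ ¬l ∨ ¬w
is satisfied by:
  {i: True, l: False, w: False}
  {l: False, w: False, i: False}
  {i: True, w: True, l: False}
  {w: True, l: False, i: False}
  {i: True, l: True, w: False}
  {l: True, i: False, w: False}
  {i: True, w: True, l: True}


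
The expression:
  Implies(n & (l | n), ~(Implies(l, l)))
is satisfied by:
  {n: False}


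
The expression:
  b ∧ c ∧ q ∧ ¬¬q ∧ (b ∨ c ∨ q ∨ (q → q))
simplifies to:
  b ∧ c ∧ q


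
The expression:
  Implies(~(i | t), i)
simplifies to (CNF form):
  i | t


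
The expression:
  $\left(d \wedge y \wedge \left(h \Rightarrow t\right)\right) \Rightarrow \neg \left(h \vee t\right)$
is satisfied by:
  {t: False, d: False, y: False}
  {y: True, t: False, d: False}
  {d: True, t: False, y: False}
  {y: True, d: True, t: False}
  {t: True, y: False, d: False}
  {y: True, t: True, d: False}
  {d: True, t: True, y: False}


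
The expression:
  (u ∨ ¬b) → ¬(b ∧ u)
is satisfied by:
  {u: False, b: False}
  {b: True, u: False}
  {u: True, b: False}


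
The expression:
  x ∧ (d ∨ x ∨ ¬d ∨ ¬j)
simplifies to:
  x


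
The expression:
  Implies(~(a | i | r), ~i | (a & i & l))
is always true.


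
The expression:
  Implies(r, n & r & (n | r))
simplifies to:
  n | ~r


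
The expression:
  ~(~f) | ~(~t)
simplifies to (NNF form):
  f | t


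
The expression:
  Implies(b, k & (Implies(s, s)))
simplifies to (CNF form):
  k | ~b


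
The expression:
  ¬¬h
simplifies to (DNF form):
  h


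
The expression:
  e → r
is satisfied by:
  {r: True, e: False}
  {e: False, r: False}
  {e: True, r: True}


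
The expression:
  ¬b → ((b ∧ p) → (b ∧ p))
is always true.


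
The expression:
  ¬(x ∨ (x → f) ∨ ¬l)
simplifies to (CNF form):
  False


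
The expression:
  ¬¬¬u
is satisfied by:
  {u: False}


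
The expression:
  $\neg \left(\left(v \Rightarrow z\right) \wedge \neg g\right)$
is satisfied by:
  {v: True, g: True, z: False}
  {g: True, z: False, v: False}
  {v: True, g: True, z: True}
  {g: True, z: True, v: False}
  {v: True, z: False, g: False}


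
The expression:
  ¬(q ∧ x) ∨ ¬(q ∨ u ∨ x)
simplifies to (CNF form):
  ¬q ∨ ¬x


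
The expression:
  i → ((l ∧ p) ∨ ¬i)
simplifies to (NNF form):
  (l ∧ p) ∨ ¬i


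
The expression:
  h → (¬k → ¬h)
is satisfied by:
  {k: True, h: False}
  {h: False, k: False}
  {h: True, k: True}


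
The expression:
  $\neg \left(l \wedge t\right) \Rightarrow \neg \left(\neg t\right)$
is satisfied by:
  {t: True}


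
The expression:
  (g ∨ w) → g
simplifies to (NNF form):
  g ∨ ¬w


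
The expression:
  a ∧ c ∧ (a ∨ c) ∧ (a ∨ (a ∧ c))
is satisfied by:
  {a: True, c: True}


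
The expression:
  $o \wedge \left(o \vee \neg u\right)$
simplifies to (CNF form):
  $o$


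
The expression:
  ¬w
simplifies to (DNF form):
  ¬w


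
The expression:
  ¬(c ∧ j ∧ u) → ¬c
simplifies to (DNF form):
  (j ∧ u) ∨ ¬c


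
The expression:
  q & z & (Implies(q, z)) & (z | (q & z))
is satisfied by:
  {z: True, q: True}


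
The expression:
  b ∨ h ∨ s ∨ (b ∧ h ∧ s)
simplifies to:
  b ∨ h ∨ s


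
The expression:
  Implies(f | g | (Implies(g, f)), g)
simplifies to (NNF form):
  g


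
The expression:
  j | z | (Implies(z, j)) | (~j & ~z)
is always true.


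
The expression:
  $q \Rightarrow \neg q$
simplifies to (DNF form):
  $\neg q$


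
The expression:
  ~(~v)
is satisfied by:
  {v: True}


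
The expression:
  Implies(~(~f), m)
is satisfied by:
  {m: True, f: False}
  {f: False, m: False}
  {f: True, m: True}


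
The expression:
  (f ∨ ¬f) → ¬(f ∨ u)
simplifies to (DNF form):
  ¬f ∧ ¬u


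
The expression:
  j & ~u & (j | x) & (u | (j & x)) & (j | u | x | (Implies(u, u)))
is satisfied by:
  {j: True, x: True, u: False}


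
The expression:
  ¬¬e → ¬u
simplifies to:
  ¬e ∨ ¬u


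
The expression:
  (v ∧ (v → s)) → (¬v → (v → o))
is always true.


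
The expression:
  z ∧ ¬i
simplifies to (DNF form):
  z ∧ ¬i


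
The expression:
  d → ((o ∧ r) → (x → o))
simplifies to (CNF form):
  True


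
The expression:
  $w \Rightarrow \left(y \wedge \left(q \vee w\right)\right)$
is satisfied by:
  {y: True, w: False}
  {w: False, y: False}
  {w: True, y: True}


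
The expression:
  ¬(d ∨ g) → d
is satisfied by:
  {d: True, g: True}
  {d: True, g: False}
  {g: True, d: False}


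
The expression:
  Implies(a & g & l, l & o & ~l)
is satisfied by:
  {l: False, a: False, g: False}
  {g: True, l: False, a: False}
  {a: True, l: False, g: False}
  {g: True, a: True, l: False}
  {l: True, g: False, a: False}
  {g: True, l: True, a: False}
  {a: True, l: True, g: False}


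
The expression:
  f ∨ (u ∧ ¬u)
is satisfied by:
  {f: True}


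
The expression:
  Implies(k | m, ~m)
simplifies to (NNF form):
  ~m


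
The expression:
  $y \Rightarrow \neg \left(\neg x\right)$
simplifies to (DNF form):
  $x \vee \neg y$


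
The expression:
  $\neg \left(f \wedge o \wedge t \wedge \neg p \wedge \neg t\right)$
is always true.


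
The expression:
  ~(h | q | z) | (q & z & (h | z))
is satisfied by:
  {z: True, q: True, h: False}
  {z: True, q: True, h: True}
  {h: False, q: False, z: False}


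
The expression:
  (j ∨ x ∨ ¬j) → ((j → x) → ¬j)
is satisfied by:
  {x: False, j: False}
  {j: True, x: False}
  {x: True, j: False}


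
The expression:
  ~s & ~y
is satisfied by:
  {y: False, s: False}


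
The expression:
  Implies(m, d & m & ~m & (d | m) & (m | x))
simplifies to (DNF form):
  ~m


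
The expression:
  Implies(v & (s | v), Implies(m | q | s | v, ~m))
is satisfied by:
  {m: False, v: False}
  {v: True, m: False}
  {m: True, v: False}


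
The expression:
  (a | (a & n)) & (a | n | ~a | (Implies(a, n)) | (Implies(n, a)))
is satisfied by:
  {a: True}


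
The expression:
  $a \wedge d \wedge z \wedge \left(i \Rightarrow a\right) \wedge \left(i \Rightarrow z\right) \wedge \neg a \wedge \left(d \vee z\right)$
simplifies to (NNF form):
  $\text{False}$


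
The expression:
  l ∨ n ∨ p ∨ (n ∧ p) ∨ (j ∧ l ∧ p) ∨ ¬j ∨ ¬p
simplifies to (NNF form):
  True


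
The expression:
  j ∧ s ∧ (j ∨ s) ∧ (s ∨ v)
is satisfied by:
  {j: True, s: True}


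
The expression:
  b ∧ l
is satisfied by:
  {b: True, l: True}


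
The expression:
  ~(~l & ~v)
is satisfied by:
  {v: True, l: True}
  {v: True, l: False}
  {l: True, v: False}


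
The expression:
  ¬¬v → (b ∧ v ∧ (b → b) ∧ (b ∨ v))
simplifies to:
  b ∨ ¬v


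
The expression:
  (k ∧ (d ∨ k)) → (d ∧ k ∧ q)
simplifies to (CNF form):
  (d ∨ ¬k) ∧ (q ∨ ¬k)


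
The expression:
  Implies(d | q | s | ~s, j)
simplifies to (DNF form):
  j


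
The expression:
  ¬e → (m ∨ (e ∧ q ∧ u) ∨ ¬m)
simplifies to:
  True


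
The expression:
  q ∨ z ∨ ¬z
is always true.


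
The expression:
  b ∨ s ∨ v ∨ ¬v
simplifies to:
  True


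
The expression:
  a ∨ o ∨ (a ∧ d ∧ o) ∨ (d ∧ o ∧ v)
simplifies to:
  a ∨ o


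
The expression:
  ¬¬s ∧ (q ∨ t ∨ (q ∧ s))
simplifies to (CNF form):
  s ∧ (q ∨ t)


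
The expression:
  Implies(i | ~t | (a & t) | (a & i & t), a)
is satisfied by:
  {a: True, t: True, i: False}
  {a: True, t: False, i: False}
  {a: True, i: True, t: True}
  {a: True, i: True, t: False}
  {t: True, i: False, a: False}


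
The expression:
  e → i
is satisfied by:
  {i: True, e: False}
  {e: False, i: False}
  {e: True, i: True}


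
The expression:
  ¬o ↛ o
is always true.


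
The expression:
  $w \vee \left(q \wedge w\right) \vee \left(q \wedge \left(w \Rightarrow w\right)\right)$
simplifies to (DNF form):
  $q \vee w$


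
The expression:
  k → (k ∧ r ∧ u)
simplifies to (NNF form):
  (r ∧ u) ∨ ¬k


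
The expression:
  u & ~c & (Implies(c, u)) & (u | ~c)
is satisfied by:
  {u: True, c: False}


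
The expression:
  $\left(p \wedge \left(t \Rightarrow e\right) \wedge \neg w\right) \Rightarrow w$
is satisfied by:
  {w: True, t: True, p: False, e: False}
  {w: True, t: False, p: False, e: False}
  {w: True, e: True, t: True, p: False}
  {w: True, e: True, t: False, p: False}
  {t: True, e: False, p: False, w: False}
  {t: False, e: False, p: False, w: False}
  {e: True, t: True, p: False, w: False}
  {e: True, t: False, p: False, w: False}
  {w: True, p: True, t: True, e: False}
  {w: True, p: True, t: False, e: False}
  {w: True, e: True, p: True, t: True}
  {w: True, e: True, p: True, t: False}
  {p: True, t: True, e: False, w: False}


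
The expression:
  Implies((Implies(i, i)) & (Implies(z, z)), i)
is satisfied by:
  {i: True}


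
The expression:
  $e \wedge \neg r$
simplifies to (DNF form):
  $e \wedge \neg r$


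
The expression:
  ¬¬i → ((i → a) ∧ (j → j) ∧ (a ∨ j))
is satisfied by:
  {a: True, i: False}
  {i: False, a: False}
  {i: True, a: True}


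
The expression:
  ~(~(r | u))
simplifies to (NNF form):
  r | u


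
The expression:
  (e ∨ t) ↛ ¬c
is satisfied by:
  {c: True, t: True, e: True}
  {c: True, t: True, e: False}
  {c: True, e: True, t: False}


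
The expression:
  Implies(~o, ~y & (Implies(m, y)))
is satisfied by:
  {o: True, m: False, y: False}
  {y: True, o: True, m: False}
  {o: True, m: True, y: False}
  {y: True, o: True, m: True}
  {y: False, m: False, o: False}


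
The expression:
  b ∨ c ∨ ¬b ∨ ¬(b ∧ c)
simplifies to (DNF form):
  True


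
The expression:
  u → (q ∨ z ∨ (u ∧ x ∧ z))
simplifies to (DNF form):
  q ∨ z ∨ ¬u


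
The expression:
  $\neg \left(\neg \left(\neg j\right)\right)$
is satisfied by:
  {j: False}


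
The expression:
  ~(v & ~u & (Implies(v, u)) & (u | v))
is always true.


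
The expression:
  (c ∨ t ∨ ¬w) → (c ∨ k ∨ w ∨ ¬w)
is always true.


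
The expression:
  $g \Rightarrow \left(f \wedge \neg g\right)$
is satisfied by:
  {g: False}


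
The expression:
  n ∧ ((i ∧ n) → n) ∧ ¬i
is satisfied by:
  {n: True, i: False}


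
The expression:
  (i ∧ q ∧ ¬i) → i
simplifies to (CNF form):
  True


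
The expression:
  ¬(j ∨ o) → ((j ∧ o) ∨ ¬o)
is always true.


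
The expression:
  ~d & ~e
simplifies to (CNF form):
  ~d & ~e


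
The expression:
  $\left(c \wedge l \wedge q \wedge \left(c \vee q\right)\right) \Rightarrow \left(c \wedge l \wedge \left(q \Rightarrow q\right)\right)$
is always true.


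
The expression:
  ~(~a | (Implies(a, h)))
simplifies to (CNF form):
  a & ~h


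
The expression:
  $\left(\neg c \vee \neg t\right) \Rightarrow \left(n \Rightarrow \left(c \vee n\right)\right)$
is always true.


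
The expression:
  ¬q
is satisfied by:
  {q: False}


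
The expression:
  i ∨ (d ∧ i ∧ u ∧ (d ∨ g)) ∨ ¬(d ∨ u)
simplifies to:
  i ∨ (¬d ∧ ¬u)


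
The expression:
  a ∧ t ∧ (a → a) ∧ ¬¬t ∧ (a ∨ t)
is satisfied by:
  {t: True, a: True}


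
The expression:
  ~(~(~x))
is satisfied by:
  {x: False}


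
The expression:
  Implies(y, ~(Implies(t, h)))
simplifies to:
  ~y | (t & ~h)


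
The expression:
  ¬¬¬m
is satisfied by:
  {m: False}


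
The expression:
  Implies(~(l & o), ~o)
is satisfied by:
  {l: True, o: False}
  {o: False, l: False}
  {o: True, l: True}


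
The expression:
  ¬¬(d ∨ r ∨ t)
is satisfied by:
  {r: True, d: True, t: True}
  {r: True, d: True, t: False}
  {r: True, t: True, d: False}
  {r: True, t: False, d: False}
  {d: True, t: True, r: False}
  {d: True, t: False, r: False}
  {t: True, d: False, r: False}


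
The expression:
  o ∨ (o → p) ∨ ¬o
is always true.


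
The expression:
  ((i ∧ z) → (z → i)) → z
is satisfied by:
  {z: True}


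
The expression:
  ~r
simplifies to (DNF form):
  ~r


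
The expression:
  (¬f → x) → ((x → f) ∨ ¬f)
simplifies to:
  True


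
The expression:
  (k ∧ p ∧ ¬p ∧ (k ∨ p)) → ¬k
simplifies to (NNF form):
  True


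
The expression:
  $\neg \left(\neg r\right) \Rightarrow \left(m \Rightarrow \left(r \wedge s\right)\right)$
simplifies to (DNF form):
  $s \vee \neg m \vee \neg r$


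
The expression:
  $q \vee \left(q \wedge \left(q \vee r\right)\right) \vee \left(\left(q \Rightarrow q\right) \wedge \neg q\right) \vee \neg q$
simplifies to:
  $\text{True}$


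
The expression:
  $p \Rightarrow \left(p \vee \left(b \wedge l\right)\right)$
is always true.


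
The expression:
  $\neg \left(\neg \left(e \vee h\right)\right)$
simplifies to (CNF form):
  $e \vee h$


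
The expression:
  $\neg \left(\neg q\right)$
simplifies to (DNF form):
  $q$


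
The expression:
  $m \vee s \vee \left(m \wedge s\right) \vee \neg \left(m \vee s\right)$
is always true.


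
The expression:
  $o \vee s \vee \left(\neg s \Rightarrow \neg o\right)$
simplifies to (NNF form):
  $\text{True}$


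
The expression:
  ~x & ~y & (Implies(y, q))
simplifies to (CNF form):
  ~x & ~y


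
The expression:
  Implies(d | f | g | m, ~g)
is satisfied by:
  {g: False}


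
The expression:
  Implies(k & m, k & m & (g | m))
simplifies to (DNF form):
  True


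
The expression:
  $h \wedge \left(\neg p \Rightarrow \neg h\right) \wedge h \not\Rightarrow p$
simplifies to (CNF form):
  $\text{False}$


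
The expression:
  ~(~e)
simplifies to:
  e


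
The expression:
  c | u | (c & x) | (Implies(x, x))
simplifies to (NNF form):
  True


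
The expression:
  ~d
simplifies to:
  ~d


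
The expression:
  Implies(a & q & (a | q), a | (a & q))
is always true.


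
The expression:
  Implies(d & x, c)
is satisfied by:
  {c: True, d: False, x: False}
  {c: False, d: False, x: False}
  {x: True, c: True, d: False}
  {x: True, c: False, d: False}
  {d: True, c: True, x: False}
  {d: True, c: False, x: False}
  {d: True, x: True, c: True}


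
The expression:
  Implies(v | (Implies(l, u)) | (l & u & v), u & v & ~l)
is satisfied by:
  {l: True, v: False, u: False}
  {u: True, v: True, l: False}


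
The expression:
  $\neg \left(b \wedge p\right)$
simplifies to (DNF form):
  $\neg b \vee \neg p$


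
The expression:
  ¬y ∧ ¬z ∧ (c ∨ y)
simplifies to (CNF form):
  c ∧ ¬y ∧ ¬z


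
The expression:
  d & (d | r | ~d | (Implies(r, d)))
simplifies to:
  d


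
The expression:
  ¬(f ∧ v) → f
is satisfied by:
  {f: True}


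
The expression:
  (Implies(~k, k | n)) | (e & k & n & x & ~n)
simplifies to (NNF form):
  k | n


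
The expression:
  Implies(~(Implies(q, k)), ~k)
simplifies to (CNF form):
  True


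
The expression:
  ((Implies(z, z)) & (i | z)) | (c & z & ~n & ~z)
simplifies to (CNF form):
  i | z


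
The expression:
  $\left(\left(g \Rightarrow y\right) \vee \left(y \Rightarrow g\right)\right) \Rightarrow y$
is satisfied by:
  {y: True}


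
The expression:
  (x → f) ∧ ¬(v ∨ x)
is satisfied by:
  {x: False, v: False}


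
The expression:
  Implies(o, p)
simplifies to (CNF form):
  p | ~o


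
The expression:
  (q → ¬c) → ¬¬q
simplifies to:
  q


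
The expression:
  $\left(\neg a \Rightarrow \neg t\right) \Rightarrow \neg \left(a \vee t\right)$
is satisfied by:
  {a: False}


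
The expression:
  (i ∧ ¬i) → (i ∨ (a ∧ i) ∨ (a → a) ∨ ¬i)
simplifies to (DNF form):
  True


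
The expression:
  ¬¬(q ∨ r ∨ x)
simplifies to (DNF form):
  q ∨ r ∨ x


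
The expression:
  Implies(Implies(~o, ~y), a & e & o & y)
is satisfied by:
  {a: True, e: True, y: True, o: False}
  {a: True, y: True, e: False, o: False}
  {e: True, y: True, a: False, o: False}
  {y: True, a: False, e: False, o: False}
  {a: True, o: True, e: True, y: True}


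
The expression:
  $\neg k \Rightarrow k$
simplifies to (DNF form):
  $k$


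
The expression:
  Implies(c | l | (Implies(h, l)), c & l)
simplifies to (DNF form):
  (c & l) | (c & ~c) | (c & h & l) | (c & h & ~c) | (c & l & ~l) | (h & l & ~l) | (c & ~c & ~l) | (h & ~c & ~l)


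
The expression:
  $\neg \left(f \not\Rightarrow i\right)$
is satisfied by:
  {i: True, f: False}
  {f: False, i: False}
  {f: True, i: True}


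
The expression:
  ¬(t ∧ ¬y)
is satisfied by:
  {y: True, t: False}
  {t: False, y: False}
  {t: True, y: True}


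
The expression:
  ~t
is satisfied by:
  {t: False}


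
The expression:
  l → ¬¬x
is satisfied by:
  {x: True, l: False}
  {l: False, x: False}
  {l: True, x: True}


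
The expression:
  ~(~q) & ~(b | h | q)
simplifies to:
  False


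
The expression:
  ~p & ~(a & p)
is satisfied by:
  {p: False}


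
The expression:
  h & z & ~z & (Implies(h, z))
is never true.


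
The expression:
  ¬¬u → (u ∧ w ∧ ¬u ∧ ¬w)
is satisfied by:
  {u: False}


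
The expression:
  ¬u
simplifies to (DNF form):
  ¬u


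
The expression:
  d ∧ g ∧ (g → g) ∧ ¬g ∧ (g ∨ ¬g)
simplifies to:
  False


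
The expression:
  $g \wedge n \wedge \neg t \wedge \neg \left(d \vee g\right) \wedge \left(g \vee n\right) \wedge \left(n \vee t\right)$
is never true.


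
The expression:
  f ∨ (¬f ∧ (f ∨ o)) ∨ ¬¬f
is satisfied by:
  {o: True, f: True}
  {o: True, f: False}
  {f: True, o: False}


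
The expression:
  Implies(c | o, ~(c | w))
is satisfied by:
  {w: False, c: False, o: False}
  {o: True, w: False, c: False}
  {w: True, o: False, c: False}


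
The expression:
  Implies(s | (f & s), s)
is always true.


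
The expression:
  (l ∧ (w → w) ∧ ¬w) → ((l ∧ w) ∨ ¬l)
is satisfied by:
  {w: True, l: False}
  {l: False, w: False}
  {l: True, w: True}


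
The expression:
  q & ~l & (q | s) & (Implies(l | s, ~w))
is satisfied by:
  {q: True, l: False, s: False, w: False}
  {w: True, q: True, l: False, s: False}
  {s: True, q: True, l: False, w: False}
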